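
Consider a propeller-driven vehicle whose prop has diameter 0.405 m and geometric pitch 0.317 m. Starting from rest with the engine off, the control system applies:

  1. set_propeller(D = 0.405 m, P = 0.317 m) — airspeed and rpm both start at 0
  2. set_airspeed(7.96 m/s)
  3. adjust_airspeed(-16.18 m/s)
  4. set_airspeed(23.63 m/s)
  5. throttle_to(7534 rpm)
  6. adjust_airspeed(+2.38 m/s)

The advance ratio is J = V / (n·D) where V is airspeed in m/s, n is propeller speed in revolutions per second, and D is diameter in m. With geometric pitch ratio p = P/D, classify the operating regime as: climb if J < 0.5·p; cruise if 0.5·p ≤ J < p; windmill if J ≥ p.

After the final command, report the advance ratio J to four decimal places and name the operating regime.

J = 0.5115, regime = cruise

set_propeller: D = 0.405 m, P = 0.317 m (p = P/D = 0.782716); state ← (V=0, rpm=0)
set_airspeed(7.96): V ← 7.96 m/s
adjust_airspeed(-16.18): V ← 7.96 -16.18 = -8.22 m/s
set_airspeed(23.63): V ← 23.63 m/s
throttle_to(7534): rpm ← 7534
adjust_airspeed(+2.38): V ← 23.63 +2.38 = 26.01 m/s
final state: V = 26.01 m/s, rpm = 7534 → n = rpm/60 = 125.566667 rev/s
J = V / (n·D) = 26.01 / (125.566667 × 0.405) = 0.511459
regime bands: climb J<0.3914 | cruise [0.3914, 0.7827) | windmill J≥0.7827
J = 0.5115 → cruise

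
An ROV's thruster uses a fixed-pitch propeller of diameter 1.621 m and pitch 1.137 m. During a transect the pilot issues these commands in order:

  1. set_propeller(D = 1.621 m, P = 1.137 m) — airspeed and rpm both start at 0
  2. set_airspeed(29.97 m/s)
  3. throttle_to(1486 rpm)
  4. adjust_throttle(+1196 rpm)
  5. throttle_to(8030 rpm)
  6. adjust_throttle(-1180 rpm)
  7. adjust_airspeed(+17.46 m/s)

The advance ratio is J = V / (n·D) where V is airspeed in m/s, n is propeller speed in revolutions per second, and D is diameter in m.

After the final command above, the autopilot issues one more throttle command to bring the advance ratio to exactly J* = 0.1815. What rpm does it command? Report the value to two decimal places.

set_propeller: D = 1.621 m, P = 1.137 m (p = P/D = 0.701419); state ← (V=0, rpm=0)
set_airspeed(29.97): V ← 29.97 m/s
throttle_to(1486): rpm ← 1486
adjust_throttle(+1196): rpm ← 1486 +1196 = 2682
throttle_to(8030): rpm ← 8030
adjust_throttle(-1180): rpm ← 8030 -1180 = 6850
adjust_airspeed(+17.46): V ← 29.97 +17.46 = 47.43 m/s
final state: V = 47.43 m/s, rpm = 6850 → n = rpm/60 = 114.166667 rev/s
target J* = 0.1815; solve J* = V/(n·D) for n: n = V/(J*·D) = 47.43/(0.1815 × 1.621) = 161.210558 rev/s
rpm = 60·n = 9672.633463

rpm = 9672.63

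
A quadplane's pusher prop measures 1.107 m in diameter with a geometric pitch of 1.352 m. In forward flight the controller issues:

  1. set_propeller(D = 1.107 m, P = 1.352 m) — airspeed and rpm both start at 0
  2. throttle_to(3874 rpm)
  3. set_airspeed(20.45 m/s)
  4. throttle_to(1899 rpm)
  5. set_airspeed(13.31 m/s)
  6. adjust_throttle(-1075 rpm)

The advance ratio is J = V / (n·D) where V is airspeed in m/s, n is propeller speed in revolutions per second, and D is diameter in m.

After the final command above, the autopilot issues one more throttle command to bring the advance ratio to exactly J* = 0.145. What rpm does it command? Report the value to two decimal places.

rpm = 4975.24

set_propeller: D = 1.107 m, P = 1.352 m (p = P/D = 1.221319); state ← (V=0, rpm=0)
throttle_to(3874): rpm ← 3874
set_airspeed(20.45): V ← 20.45 m/s
throttle_to(1899): rpm ← 1899
set_airspeed(13.31): V ← 13.31 m/s
adjust_throttle(-1075): rpm ← 1899 -1075 = 824
final state: V = 13.31 m/s, rpm = 824 → n = rpm/60 = 13.733333 rev/s
target J* = 0.145; solve J* = V/(n·D) for n: n = V/(J*·D) = 13.31/(0.145 × 1.107) = 82.920599 rev/s
rpm = 60·n = 4975.235959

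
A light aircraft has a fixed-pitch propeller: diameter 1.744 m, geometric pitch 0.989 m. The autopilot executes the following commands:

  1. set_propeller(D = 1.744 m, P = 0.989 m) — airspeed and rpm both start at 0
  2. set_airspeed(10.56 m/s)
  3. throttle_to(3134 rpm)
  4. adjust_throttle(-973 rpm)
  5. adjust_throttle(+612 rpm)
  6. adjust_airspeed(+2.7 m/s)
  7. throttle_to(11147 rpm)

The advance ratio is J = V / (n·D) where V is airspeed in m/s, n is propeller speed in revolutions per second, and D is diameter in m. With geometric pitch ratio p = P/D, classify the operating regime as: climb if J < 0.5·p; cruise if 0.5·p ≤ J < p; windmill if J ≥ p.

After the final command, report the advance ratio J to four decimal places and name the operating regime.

J = 0.0409, regime = climb

set_propeller: D = 1.744 m, P = 0.989 m (p = P/D = 0.567087); state ← (V=0, rpm=0)
set_airspeed(10.56): V ← 10.56 m/s
throttle_to(3134): rpm ← 3134
adjust_throttle(-973): rpm ← 3134 -973 = 2161
adjust_throttle(+612): rpm ← 2161 +612 = 2773
adjust_airspeed(+2.7): V ← 10.56 +2.7 = 13.26 m/s
throttle_to(11147): rpm ← 11147
final state: V = 13.26 m/s, rpm = 11147 → n = rpm/60 = 185.783333 rev/s
J = V / (n·D) = 13.26 / (185.783333 × 1.744) = 0.040925
regime bands: climb J<0.2835 | cruise [0.2835, 0.5671) | windmill J≥0.5671
J = 0.0409 → climb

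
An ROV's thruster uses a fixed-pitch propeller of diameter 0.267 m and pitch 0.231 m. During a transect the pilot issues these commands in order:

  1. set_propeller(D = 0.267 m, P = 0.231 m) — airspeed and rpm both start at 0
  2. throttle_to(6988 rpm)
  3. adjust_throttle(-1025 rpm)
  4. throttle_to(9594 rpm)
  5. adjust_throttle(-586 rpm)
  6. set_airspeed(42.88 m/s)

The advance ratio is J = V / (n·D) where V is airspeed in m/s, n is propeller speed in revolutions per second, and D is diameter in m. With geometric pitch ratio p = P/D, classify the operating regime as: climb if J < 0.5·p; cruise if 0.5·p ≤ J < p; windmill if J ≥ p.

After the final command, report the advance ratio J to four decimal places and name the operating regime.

set_propeller: D = 0.267 m, P = 0.231 m (p = P/D = 0.865169); state ← (V=0, rpm=0)
throttle_to(6988): rpm ← 6988
adjust_throttle(-1025): rpm ← 6988 -1025 = 5963
throttle_to(9594): rpm ← 9594
adjust_throttle(-586): rpm ← 9594 -586 = 9008
set_airspeed(42.88): V ← 42.88 m/s
final state: V = 42.88 m/s, rpm = 9008 → n = rpm/60 = 150.133333 rev/s
J = V / (n·D) = 42.88 / (150.133333 × 0.267) = 1.069711
regime bands: climb J<0.4326 | cruise [0.4326, 0.8652) | windmill J≥0.8652
J = 1.0697 → windmill

J = 1.0697, regime = windmill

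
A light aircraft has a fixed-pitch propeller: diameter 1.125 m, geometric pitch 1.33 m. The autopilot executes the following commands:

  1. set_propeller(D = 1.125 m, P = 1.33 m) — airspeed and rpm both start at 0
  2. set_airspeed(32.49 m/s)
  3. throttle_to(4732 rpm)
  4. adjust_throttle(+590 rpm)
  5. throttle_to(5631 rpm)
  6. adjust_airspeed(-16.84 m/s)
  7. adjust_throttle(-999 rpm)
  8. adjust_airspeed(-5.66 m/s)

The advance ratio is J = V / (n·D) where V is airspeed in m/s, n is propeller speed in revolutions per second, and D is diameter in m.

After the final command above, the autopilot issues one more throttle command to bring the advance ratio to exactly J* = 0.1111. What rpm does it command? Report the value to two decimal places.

rpm = 4795.68

set_propeller: D = 1.125 m, P = 1.33 m (p = P/D = 1.182222); state ← (V=0, rpm=0)
set_airspeed(32.49): V ← 32.49 m/s
throttle_to(4732): rpm ← 4732
adjust_throttle(+590): rpm ← 4732 +590 = 5322
throttle_to(5631): rpm ← 5631
adjust_airspeed(-16.84): V ← 32.49 -16.84 = 15.65 m/s
adjust_throttle(-999): rpm ← 5631 -999 = 4632
adjust_airspeed(-5.66): V ← 15.65 -5.66 = 9.99 m/s
final state: V = 9.99 m/s, rpm = 4632 → n = rpm/60 = 77.200000 rev/s
target J* = 0.1111; solve J* = V/(n·D) for n: n = V/(J*·D) = 9.99/(0.1111 × 1.125) = 79.927993 rev/s
rpm = 60·n = 4795.679568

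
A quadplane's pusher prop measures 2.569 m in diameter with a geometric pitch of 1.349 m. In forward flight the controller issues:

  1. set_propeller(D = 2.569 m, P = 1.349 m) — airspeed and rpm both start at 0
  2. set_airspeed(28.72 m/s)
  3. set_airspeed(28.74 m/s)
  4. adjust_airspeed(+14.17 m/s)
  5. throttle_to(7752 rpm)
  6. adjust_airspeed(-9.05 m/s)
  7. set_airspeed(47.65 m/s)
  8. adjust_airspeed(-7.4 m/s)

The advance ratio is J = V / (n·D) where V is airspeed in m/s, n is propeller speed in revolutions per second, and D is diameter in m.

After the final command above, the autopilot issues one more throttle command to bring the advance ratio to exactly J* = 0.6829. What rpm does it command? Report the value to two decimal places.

set_propeller: D = 2.569 m, P = 1.349 m (p = P/D = 0.525107); state ← (V=0, rpm=0)
set_airspeed(28.72): V ← 28.72 m/s
set_airspeed(28.74): V ← 28.74 m/s
adjust_airspeed(+14.17): V ← 28.74 +14.17 = 42.91 m/s
throttle_to(7752): rpm ← 7752
adjust_airspeed(-9.05): V ← 42.91 -9.05 = 33.86 m/s
set_airspeed(47.65): V ← 47.65 m/s
adjust_airspeed(-7.4): V ← 47.65 -7.4 = 40.25 m/s
final state: V = 40.25 m/s, rpm = 7752 → n = rpm/60 = 129.200000 rev/s
target J* = 0.6829; solve J* = V/(n·D) for n: n = V/(J*·D) = 40.25/(0.6829 × 2.569) = 22.942707 rev/s
rpm = 60·n = 1376.562448

rpm = 1376.56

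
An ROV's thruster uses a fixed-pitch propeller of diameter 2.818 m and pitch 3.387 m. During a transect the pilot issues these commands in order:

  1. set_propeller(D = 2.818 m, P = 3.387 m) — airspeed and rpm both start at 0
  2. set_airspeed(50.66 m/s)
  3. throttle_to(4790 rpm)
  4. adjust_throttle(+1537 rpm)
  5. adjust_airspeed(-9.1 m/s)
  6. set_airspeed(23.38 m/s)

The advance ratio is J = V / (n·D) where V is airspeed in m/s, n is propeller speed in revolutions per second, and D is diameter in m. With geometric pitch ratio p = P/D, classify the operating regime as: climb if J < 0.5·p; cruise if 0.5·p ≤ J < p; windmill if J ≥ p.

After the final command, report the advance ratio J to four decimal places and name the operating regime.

set_propeller: D = 2.818 m, P = 3.387 m (p = P/D = 1.201916); state ← (V=0, rpm=0)
set_airspeed(50.66): V ← 50.66 m/s
throttle_to(4790): rpm ← 4790
adjust_throttle(+1537): rpm ← 4790 +1537 = 6327
adjust_airspeed(-9.1): V ← 50.66 -9.1 = 41.56 m/s
set_airspeed(23.38): V ← 23.38 m/s
final state: V = 23.38 m/s, rpm = 6327 → n = rpm/60 = 105.450000 rev/s
J = V / (n·D) = 23.38 / (105.450000 × 2.818) = 0.078679
regime bands: climb J<0.6010 | cruise [0.6010, 1.2019) | windmill J≥1.2019
J = 0.0787 → climb

J = 0.0787, regime = climb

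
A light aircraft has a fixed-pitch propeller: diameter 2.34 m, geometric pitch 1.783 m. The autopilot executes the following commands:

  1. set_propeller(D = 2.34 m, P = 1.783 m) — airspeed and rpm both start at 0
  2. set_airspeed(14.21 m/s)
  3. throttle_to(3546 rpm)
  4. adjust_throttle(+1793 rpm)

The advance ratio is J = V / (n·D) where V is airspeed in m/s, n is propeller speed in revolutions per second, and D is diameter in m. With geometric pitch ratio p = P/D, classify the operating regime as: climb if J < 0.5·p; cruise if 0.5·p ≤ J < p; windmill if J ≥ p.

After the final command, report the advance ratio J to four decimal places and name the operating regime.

J = 0.0682, regime = climb

set_propeller: D = 2.34 m, P = 1.783 m (p = P/D = 0.761966); state ← (V=0, rpm=0)
set_airspeed(14.21): V ← 14.21 m/s
throttle_to(3546): rpm ← 3546
adjust_throttle(+1793): rpm ← 3546 +1793 = 5339
final state: V = 14.21 m/s, rpm = 5339 → n = rpm/60 = 88.983333 rev/s
J = V / (n·D) = 14.21 / (88.983333 × 2.34) = 0.068245
regime bands: climb J<0.3810 | cruise [0.3810, 0.7620) | windmill J≥0.7620
J = 0.0682 → climb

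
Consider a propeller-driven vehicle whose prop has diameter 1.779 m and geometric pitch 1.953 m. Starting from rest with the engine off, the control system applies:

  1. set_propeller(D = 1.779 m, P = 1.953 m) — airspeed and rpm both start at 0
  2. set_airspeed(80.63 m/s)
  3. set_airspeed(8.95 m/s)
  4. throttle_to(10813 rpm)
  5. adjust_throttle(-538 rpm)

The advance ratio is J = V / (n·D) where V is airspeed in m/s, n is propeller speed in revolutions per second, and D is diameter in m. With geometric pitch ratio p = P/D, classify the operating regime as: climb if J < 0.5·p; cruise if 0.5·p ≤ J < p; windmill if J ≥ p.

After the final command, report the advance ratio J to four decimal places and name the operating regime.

J = 0.0294, regime = climb

set_propeller: D = 1.779 m, P = 1.953 m (p = P/D = 1.097808); state ← (V=0, rpm=0)
set_airspeed(80.63): V ← 80.63 m/s
set_airspeed(8.95): V ← 8.95 m/s
throttle_to(10813): rpm ← 10813
adjust_throttle(-538): rpm ← 10813 -538 = 10275
final state: V = 8.95 m/s, rpm = 10275 → n = rpm/60 = 171.250000 rev/s
J = V / (n·D) = 8.95 / (171.250000 × 1.779) = 0.029378
regime bands: climb J<0.5489 | cruise [0.5489, 1.0978) | windmill J≥1.0978
J = 0.0294 → climb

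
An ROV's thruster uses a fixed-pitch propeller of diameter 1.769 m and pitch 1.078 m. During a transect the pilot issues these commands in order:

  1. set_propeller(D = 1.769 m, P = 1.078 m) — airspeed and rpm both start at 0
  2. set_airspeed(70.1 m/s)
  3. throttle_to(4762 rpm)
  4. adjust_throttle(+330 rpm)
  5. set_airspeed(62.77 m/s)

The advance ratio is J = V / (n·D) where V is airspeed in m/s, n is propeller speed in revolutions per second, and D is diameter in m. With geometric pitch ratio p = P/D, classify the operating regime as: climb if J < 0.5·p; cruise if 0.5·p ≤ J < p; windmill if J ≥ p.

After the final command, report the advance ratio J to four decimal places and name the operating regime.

set_propeller: D = 1.769 m, P = 1.078 m (p = P/D = 0.609384); state ← (V=0, rpm=0)
set_airspeed(70.1): V ← 70.1 m/s
throttle_to(4762): rpm ← 4762
adjust_throttle(+330): rpm ← 4762 +330 = 5092
set_airspeed(62.77): V ← 62.77 m/s
final state: V = 62.77 m/s, rpm = 5092 → n = rpm/60 = 84.866667 rev/s
J = V / (n·D) = 62.77 / (84.866667 × 1.769) = 0.418107
regime bands: climb J<0.3047 | cruise [0.3047, 0.6094) | windmill J≥0.6094
J = 0.4181 → cruise

J = 0.4181, regime = cruise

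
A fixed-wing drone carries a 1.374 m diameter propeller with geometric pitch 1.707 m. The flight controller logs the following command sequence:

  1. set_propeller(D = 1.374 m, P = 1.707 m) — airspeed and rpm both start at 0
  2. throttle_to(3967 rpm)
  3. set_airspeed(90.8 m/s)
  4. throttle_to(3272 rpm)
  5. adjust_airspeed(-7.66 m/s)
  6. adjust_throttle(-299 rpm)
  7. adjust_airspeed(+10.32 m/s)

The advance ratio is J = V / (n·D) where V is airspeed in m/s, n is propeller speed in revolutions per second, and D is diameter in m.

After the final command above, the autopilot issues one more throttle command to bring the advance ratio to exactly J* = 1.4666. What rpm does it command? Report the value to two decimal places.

rpm = 2782.78

set_propeller: D = 1.374 m, P = 1.707 m (p = P/D = 1.242358); state ← (V=0, rpm=0)
throttle_to(3967): rpm ← 3967
set_airspeed(90.8): V ← 90.8 m/s
throttle_to(3272): rpm ← 3272
adjust_airspeed(-7.66): V ← 90.8 -7.66 = 83.14 m/s
adjust_throttle(-299): rpm ← 3272 -299 = 2973
adjust_airspeed(+10.32): V ← 83.14 +10.32 = 93.46 m/s
final state: V = 93.46 m/s, rpm = 2973 → n = rpm/60 = 49.550000 rev/s
target J* = 1.4666; solve J* = V/(n·D) for n: n = V/(J*·D) = 93.46/(1.4666 × 1.374) = 46.379639 rev/s
rpm = 60·n = 2782.778336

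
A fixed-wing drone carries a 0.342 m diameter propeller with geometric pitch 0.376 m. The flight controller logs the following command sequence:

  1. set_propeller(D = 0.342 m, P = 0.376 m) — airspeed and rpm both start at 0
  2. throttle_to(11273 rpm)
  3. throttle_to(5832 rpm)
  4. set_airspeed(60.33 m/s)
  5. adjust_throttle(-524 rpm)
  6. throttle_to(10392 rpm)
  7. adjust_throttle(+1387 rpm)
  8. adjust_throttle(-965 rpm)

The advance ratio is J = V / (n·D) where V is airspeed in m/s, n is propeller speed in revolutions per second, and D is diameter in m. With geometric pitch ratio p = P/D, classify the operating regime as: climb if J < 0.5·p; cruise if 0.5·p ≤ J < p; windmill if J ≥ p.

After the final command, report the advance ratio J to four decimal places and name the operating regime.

J = 0.9788, regime = cruise

set_propeller: D = 0.342 m, P = 0.376 m (p = P/D = 1.099415); state ← (V=0, rpm=0)
throttle_to(11273): rpm ← 11273
throttle_to(5832): rpm ← 5832
set_airspeed(60.33): V ← 60.33 m/s
adjust_throttle(-524): rpm ← 5832 -524 = 5308
throttle_to(10392): rpm ← 10392
adjust_throttle(+1387): rpm ← 10392 +1387 = 11779
adjust_throttle(-965): rpm ← 11779 -965 = 10814
final state: V = 60.33 m/s, rpm = 10814 → n = rpm/60 = 180.233333 rev/s
J = V / (n·D) = 60.33 / (180.233333 × 0.342) = 0.978751
regime bands: climb J<0.5497 | cruise [0.5497, 1.0994) | windmill J≥1.0994
J = 0.9788 → cruise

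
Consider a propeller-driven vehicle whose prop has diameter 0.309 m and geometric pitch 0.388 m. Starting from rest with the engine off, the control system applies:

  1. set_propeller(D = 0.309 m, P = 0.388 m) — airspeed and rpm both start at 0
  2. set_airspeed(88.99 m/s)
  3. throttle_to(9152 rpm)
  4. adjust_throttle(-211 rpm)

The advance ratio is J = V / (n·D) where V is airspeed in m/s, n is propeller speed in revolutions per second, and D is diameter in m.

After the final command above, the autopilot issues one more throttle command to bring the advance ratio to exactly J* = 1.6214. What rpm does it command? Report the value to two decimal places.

rpm = 10657.22

set_propeller: D = 0.309 m, P = 0.388 m (p = P/D = 1.255663); state ← (V=0, rpm=0)
set_airspeed(88.99): V ← 88.99 m/s
throttle_to(9152): rpm ← 9152
adjust_throttle(-211): rpm ← 9152 -211 = 8941
final state: V = 88.99 m/s, rpm = 8941 → n = rpm/60 = 149.016667 rev/s
target J* = 1.6214; solve J* = V/(n·D) for n: n = V/(J*·D) = 88.99/(1.6214 × 0.309) = 177.620283 rev/s
rpm = 60·n = 10657.217004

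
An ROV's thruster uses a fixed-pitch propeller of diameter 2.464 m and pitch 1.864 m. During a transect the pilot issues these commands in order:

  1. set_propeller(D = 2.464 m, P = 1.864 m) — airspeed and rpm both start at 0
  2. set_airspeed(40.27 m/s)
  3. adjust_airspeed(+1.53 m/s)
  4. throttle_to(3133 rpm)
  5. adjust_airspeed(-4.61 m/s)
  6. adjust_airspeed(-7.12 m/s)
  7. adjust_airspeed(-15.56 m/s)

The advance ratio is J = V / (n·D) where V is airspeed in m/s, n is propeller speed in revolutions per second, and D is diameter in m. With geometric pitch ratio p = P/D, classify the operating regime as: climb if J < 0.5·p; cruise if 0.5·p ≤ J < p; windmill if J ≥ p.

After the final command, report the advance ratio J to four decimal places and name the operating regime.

set_propeller: D = 2.464 m, P = 1.864 m (p = P/D = 0.756494); state ← (V=0, rpm=0)
set_airspeed(40.27): V ← 40.27 m/s
adjust_airspeed(+1.53): V ← 40.27 +1.53 = 41.8 m/s
throttle_to(3133): rpm ← 3133
adjust_airspeed(-4.61): V ← 41.8 -4.61 = 37.19 m/s
adjust_airspeed(-7.12): V ← 37.19 -7.12 = 30.07 m/s
adjust_airspeed(-15.56): V ← 30.07 -15.56 = 14.51 m/s
final state: V = 14.51 m/s, rpm = 3133 → n = rpm/60 = 52.216667 rev/s
J = V / (n·D) = 14.51 / (52.216667 × 2.464) = 0.112776
regime bands: climb J<0.3782 | cruise [0.3782, 0.7565) | windmill J≥0.7565
J = 0.1128 → climb

J = 0.1128, regime = climb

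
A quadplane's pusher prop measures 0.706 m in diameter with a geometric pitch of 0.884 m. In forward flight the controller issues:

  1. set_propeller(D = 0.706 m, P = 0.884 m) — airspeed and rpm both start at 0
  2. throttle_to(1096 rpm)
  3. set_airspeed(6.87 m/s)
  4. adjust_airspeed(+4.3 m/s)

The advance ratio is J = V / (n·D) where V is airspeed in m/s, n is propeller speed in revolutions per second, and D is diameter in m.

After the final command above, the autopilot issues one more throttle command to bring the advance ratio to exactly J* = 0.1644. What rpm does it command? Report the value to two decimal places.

set_propeller: D = 0.706 m, P = 0.884 m (p = P/D = 1.252125); state ← (V=0, rpm=0)
throttle_to(1096): rpm ← 1096
set_airspeed(6.87): V ← 6.87 m/s
adjust_airspeed(+4.3): V ← 6.87 +4.3 = 11.17 m/s
final state: V = 11.17 m/s, rpm = 1096 → n = rpm/60 = 18.266667 rev/s
target J* = 0.1644; solve J* = V/(n·D) for n: n = V/(J*·D) = 11.17/(0.1644 × 0.706) = 96.238015 rev/s
rpm = 60·n = 5774.280929

rpm = 5774.28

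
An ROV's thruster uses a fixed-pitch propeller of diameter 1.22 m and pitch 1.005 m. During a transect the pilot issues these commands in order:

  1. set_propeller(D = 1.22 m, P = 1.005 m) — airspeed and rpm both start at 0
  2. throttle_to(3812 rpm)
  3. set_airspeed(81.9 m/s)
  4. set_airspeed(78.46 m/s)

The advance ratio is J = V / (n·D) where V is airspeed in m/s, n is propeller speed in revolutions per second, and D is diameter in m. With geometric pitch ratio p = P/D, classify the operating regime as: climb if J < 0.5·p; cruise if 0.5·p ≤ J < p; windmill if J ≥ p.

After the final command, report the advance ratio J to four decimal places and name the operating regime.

set_propeller: D = 1.22 m, P = 1.005 m (p = P/D = 0.823770); state ← (V=0, rpm=0)
throttle_to(3812): rpm ← 3812
set_airspeed(81.9): V ← 81.9 m/s
set_airspeed(78.46): V ← 78.46 m/s
final state: V = 78.46 m/s, rpm = 3812 → n = rpm/60 = 63.533333 rev/s
J = V / (n·D) = 78.46 / (63.533333 × 1.22) = 1.012248
regime bands: climb J<0.4119 | cruise [0.4119, 0.8238) | windmill J≥0.8238
J = 1.0122 → windmill

J = 1.0122, regime = windmill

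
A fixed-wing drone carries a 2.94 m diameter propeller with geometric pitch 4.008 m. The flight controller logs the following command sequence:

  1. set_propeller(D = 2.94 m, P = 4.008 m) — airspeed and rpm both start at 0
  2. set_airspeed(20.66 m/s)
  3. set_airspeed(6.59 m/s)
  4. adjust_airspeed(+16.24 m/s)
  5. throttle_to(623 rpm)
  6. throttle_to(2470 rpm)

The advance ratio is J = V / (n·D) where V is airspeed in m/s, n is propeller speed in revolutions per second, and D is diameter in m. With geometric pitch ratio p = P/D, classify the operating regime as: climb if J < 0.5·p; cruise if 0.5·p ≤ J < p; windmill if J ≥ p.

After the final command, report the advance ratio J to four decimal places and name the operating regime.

J = 0.1886, regime = climb

set_propeller: D = 2.94 m, P = 4.008 m (p = P/D = 1.363265); state ← (V=0, rpm=0)
set_airspeed(20.66): V ← 20.66 m/s
set_airspeed(6.59): V ← 6.59 m/s
adjust_airspeed(+16.24): V ← 6.59 +16.24 = 22.83 m/s
throttle_to(623): rpm ← 623
throttle_to(2470): rpm ← 2470
final state: V = 22.83 m/s, rpm = 2470 → n = rpm/60 = 41.166667 rev/s
J = V / (n·D) = 22.83 / (41.166667 × 2.94) = 0.188631
regime bands: climb J<0.6816 | cruise [0.6816, 1.3633) | windmill J≥1.3633
J = 0.1886 → climb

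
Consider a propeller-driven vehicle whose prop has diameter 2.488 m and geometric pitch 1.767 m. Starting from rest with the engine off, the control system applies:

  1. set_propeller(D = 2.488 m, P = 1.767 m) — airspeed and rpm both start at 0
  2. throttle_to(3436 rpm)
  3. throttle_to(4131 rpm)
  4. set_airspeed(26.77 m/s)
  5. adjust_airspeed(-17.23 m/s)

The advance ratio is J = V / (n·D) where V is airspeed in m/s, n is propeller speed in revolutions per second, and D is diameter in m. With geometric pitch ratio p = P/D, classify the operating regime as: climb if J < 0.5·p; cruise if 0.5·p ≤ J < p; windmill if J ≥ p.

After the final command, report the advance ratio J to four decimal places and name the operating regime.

J = 0.0557, regime = climb

set_propeller: D = 2.488 m, P = 1.767 m (p = P/D = 0.710209); state ← (V=0, rpm=0)
throttle_to(3436): rpm ← 3436
throttle_to(4131): rpm ← 4131
set_airspeed(26.77): V ← 26.77 m/s
adjust_airspeed(-17.23): V ← 26.77 -17.23 = 9.54 m/s
final state: V = 9.54 m/s, rpm = 4131 → n = rpm/60 = 68.850000 rev/s
J = V / (n·D) = 9.54 / (68.850000 × 2.488) = 0.055692
regime bands: climb J<0.3551 | cruise [0.3551, 0.7102) | windmill J≥0.7102
J = 0.0557 → climb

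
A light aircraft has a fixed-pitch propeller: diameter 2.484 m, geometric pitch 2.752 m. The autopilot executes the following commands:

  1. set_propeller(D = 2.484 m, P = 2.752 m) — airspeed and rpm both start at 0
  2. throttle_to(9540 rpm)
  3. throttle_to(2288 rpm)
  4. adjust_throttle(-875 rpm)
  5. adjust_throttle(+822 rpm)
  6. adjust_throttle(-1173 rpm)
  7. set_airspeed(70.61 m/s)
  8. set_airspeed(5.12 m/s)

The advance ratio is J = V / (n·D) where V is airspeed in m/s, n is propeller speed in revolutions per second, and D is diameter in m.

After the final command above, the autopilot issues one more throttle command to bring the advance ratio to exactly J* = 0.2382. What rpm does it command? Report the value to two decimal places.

rpm = 519.19

set_propeller: D = 2.484 m, P = 2.752 m (p = P/D = 1.107890); state ← (V=0, rpm=0)
throttle_to(9540): rpm ← 9540
throttle_to(2288): rpm ← 2288
adjust_throttle(-875): rpm ← 2288 -875 = 1413
adjust_throttle(+822): rpm ← 1413 +822 = 2235
adjust_throttle(-1173): rpm ← 2235 -1173 = 1062
set_airspeed(70.61): V ← 70.61 m/s
set_airspeed(5.12): V ← 5.12 m/s
final state: V = 5.12 m/s, rpm = 1062 → n = rpm/60 = 17.700000 rev/s
target J* = 0.2382; solve J* = V/(n·D) for n: n = V/(J*·D) = 5.12/(0.2382 × 2.484) = 8.653197 rev/s
rpm = 60·n = 519.191845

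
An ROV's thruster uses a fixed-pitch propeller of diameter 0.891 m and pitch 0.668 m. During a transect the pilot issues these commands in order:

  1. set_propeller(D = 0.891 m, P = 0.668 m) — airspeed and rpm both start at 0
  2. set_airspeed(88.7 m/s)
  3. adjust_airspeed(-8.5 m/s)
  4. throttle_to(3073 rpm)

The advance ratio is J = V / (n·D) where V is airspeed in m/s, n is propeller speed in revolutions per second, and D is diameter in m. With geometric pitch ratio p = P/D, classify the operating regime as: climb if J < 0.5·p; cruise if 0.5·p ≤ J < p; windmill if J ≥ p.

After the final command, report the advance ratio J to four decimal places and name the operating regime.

set_propeller: D = 0.891 m, P = 0.668 m (p = P/D = 0.749719); state ← (V=0, rpm=0)
set_airspeed(88.7): V ← 88.7 m/s
adjust_airspeed(-8.5): V ← 88.7 -8.5 = 80.2 m/s
throttle_to(3073): rpm ← 3073
final state: V = 80.2 m/s, rpm = 3073 → n = rpm/60 = 51.216667 rev/s
J = V / (n·D) = 80.2 / (51.216667 × 0.891) = 1.757460
regime bands: climb J<0.3749 | cruise [0.3749, 0.7497) | windmill J≥0.7497
J = 1.7575 → windmill

J = 1.7575, regime = windmill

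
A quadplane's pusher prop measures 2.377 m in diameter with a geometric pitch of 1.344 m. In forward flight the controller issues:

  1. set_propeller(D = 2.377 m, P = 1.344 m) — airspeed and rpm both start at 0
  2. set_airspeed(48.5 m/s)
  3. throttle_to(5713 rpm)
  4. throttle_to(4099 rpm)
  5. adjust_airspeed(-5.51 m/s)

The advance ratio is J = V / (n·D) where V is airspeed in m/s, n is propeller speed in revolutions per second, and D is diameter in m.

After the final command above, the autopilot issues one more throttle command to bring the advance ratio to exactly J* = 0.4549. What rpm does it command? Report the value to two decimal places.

set_propeller: D = 2.377 m, P = 1.344 m (p = P/D = 0.565419); state ← (V=0, rpm=0)
set_airspeed(48.5): V ← 48.5 m/s
throttle_to(5713): rpm ← 5713
throttle_to(4099): rpm ← 4099
adjust_airspeed(-5.51): V ← 48.5 -5.51 = 42.99 m/s
final state: V = 42.99 m/s, rpm = 4099 → n = rpm/60 = 68.316667 rev/s
target J* = 0.4549; solve J* = V/(n·D) for n: n = V/(J*·D) = 42.99/(0.4549 × 2.377) = 39.757798 rev/s
rpm = 60·n = 2385.467900

rpm = 2385.47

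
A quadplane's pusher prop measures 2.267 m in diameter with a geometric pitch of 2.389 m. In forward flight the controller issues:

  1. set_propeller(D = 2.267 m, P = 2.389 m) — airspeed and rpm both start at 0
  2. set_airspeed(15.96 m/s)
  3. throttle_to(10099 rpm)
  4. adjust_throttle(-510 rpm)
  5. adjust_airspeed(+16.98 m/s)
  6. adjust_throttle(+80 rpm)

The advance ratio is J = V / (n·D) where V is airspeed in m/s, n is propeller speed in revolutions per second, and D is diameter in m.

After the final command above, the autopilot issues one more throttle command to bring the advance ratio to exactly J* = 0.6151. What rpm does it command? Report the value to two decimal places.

set_propeller: D = 2.267 m, P = 2.389 m (p = P/D = 1.053816); state ← (V=0, rpm=0)
set_airspeed(15.96): V ← 15.96 m/s
throttle_to(10099): rpm ← 10099
adjust_throttle(-510): rpm ← 10099 -510 = 9589
adjust_airspeed(+16.98): V ← 15.96 +16.98 = 32.94 m/s
adjust_throttle(+80): rpm ← 9589 +80 = 9669
final state: V = 32.94 m/s, rpm = 9669 → n = rpm/60 = 161.150000 rev/s
target J* = 0.6151; solve J* = V/(n·D) for n: n = V/(J*·D) = 32.94/(0.6151 × 2.267) = 23.622527 rev/s
rpm = 60·n = 1417.351599

rpm = 1417.35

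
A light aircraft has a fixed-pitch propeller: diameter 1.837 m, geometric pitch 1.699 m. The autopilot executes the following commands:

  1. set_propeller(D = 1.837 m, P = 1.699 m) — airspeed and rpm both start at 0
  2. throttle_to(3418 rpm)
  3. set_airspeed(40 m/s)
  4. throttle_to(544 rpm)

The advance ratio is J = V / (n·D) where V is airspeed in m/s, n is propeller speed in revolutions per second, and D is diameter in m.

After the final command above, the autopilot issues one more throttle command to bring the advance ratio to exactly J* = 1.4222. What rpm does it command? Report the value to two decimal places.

set_propeller: D = 1.837 m, P = 1.699 m (p = P/D = 0.924878); state ← (V=0, rpm=0)
throttle_to(3418): rpm ← 3418
set_airspeed(40): V ← 40 m/s
throttle_to(544): rpm ← 544
final state: V = 40 m/s, rpm = 544 → n = rpm/60 = 9.066667 rev/s
target J* = 1.4222; solve J* = V/(n·D) for n: n = V/(J*·D) = 40/(1.4222 × 1.837) = 15.310528 rev/s
rpm = 60·n = 918.631664

rpm = 918.63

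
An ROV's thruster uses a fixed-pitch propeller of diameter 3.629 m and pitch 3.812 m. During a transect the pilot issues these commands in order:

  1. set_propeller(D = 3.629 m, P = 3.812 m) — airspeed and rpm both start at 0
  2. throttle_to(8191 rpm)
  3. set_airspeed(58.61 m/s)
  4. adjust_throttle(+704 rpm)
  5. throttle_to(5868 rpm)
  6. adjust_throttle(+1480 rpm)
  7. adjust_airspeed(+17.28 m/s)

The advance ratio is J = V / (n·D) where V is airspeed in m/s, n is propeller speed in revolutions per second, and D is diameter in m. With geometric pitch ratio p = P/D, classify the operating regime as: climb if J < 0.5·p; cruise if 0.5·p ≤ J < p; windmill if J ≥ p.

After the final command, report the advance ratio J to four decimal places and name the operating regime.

set_propeller: D = 3.629 m, P = 3.812 m (p = P/D = 1.050427); state ← (V=0, rpm=0)
throttle_to(8191): rpm ← 8191
set_airspeed(58.61): V ← 58.61 m/s
adjust_throttle(+704): rpm ← 8191 +704 = 8895
throttle_to(5868): rpm ← 5868
adjust_throttle(+1480): rpm ← 5868 +1480 = 7348
adjust_airspeed(+17.28): V ← 58.61 +17.28 = 75.89 m/s
final state: V = 75.89 m/s, rpm = 7348 → n = rpm/60 = 122.466667 rev/s
J = V / (n·D) = 75.89 / (122.466667 × 3.629) = 0.170757
regime bands: climb J<0.5252 | cruise [0.5252, 1.0504) | windmill J≥1.0504
J = 0.1708 → climb

J = 0.1708, regime = climb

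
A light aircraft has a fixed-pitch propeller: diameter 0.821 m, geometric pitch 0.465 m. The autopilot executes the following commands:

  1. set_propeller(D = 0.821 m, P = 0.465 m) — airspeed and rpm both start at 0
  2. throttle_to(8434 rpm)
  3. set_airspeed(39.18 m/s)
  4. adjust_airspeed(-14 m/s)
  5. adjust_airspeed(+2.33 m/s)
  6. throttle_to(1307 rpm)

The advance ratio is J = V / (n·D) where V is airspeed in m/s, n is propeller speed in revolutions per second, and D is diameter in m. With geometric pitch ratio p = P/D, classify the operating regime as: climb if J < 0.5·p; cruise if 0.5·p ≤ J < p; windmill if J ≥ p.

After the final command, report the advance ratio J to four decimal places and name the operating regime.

J = 1.5382, regime = windmill

set_propeller: D = 0.821 m, P = 0.465 m (p = P/D = 0.566382); state ← (V=0, rpm=0)
throttle_to(8434): rpm ← 8434
set_airspeed(39.18): V ← 39.18 m/s
adjust_airspeed(-14): V ← 39.18 -14 = 25.18 m/s
adjust_airspeed(+2.33): V ← 25.18 +2.33 = 27.51 m/s
throttle_to(1307): rpm ← 1307
final state: V = 27.51 m/s, rpm = 1307 → n = rpm/60 = 21.783333 rev/s
J = V / (n·D) = 27.51 / (21.783333 × 0.821) = 1.538236
regime bands: climb J<0.2832 | cruise [0.2832, 0.5664) | windmill J≥0.5664
J = 1.5382 → windmill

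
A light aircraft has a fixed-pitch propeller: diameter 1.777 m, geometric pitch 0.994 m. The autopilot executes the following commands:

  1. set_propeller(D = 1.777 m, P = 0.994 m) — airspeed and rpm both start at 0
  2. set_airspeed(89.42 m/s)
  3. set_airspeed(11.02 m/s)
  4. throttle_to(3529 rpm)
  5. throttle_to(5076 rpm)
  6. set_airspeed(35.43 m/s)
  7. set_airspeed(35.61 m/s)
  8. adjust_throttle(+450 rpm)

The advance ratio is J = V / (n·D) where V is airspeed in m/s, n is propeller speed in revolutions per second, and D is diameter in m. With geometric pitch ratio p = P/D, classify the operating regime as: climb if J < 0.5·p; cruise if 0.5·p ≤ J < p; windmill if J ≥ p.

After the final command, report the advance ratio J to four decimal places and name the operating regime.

set_propeller: D = 1.777 m, P = 0.994 m (p = P/D = 0.559370); state ← (V=0, rpm=0)
set_airspeed(89.42): V ← 89.42 m/s
set_airspeed(11.02): V ← 11.02 m/s
throttle_to(3529): rpm ← 3529
throttle_to(5076): rpm ← 5076
set_airspeed(35.43): V ← 35.43 m/s
set_airspeed(35.61): V ← 35.61 m/s
adjust_throttle(+450): rpm ← 5076 +450 = 5526
final state: V = 35.61 m/s, rpm = 5526 → n = rpm/60 = 92.100000 rev/s
J = V / (n·D) = 35.61 / (92.100000 × 1.777) = 0.217583
regime bands: climb J<0.2797 | cruise [0.2797, 0.5594) | windmill J≥0.5594
J = 0.2176 → climb

J = 0.2176, regime = climb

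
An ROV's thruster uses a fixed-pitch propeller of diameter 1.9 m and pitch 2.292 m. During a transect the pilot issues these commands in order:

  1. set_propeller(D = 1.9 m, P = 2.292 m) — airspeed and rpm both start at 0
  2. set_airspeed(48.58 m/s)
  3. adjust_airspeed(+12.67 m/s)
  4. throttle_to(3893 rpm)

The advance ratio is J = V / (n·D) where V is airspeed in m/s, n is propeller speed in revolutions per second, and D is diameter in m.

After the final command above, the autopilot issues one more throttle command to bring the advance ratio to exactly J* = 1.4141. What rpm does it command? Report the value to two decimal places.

set_propeller: D = 1.9 m, P = 2.292 m (p = P/D = 1.206316); state ← (V=0, rpm=0)
set_airspeed(48.58): V ← 48.58 m/s
adjust_airspeed(+12.67): V ← 48.58 +12.67 = 61.25 m/s
throttle_to(3893): rpm ← 3893
final state: V = 61.25 m/s, rpm = 3893 → n = rpm/60 = 64.883333 rev/s
target J* = 1.4141; solve J* = V/(n·D) for n: n = V/(J*·D) = 61.25/(1.4141 × 1.9) = 22.796720 rev/s
rpm = 60·n = 1367.803215

rpm = 1367.80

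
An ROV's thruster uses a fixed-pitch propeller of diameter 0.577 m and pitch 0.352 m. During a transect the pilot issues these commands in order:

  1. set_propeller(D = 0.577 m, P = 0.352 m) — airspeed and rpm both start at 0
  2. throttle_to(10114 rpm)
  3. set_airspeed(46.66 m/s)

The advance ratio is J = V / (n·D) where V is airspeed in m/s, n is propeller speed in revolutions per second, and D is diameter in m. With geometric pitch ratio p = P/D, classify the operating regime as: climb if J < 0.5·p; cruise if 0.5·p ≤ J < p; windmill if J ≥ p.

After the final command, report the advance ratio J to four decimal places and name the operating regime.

set_propeller: D = 0.577 m, P = 0.352 m (p = P/D = 0.610052); state ← (V=0, rpm=0)
throttle_to(10114): rpm ← 10114
set_airspeed(46.66): V ← 46.66 m/s
final state: V = 46.66 m/s, rpm = 10114 → n = rpm/60 = 168.566667 rev/s
J = V / (n·D) = 46.66 / (168.566667 × 0.577) = 0.479730
regime bands: climb J<0.3050 | cruise [0.3050, 0.6101) | windmill J≥0.6101
J = 0.4797 → cruise

J = 0.4797, regime = cruise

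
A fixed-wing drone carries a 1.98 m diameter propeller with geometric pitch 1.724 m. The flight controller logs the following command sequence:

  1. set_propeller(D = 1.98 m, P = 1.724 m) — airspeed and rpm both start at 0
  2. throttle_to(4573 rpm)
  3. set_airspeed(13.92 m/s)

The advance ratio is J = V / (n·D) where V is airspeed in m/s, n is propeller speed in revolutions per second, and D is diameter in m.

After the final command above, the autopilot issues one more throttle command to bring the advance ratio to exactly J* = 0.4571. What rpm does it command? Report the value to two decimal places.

set_propeller: D = 1.98 m, P = 1.724 m (p = P/D = 0.870707); state ← (V=0, rpm=0)
throttle_to(4573): rpm ← 4573
set_airspeed(13.92): V ← 13.92 m/s
final state: V = 13.92 m/s, rpm = 4573 → n = rpm/60 = 76.216667 rev/s
target J* = 0.4571; solve J* = V/(n·D) for n: n = V/(J*·D) = 13.92/(0.4571 × 1.98) = 15.380230 rev/s
rpm = 60·n = 922.813787

rpm = 922.81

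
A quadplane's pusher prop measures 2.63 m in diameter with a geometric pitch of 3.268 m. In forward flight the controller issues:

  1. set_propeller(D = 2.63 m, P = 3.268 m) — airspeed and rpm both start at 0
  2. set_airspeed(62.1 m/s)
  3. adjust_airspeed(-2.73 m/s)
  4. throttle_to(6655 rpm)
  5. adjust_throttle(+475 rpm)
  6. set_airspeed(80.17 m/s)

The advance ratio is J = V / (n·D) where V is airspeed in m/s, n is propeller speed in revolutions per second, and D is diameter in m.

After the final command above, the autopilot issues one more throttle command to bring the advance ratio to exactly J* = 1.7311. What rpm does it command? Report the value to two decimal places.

rpm = 1056.54

set_propeller: D = 2.63 m, P = 3.268 m (p = P/D = 1.242586); state ← (V=0, rpm=0)
set_airspeed(62.1): V ← 62.1 m/s
adjust_airspeed(-2.73): V ← 62.1 -2.73 = 59.37 m/s
throttle_to(6655): rpm ← 6655
adjust_throttle(+475): rpm ← 6655 +475 = 7130
set_airspeed(80.17): V ← 80.17 m/s
final state: V = 80.17 m/s, rpm = 7130 → n = rpm/60 = 118.833333 rev/s
target J* = 1.7311; solve J* = V/(n·D) for n: n = V/(J*·D) = 80.17/(1.7311 × 2.63) = 17.608971 rev/s
rpm = 60·n = 1056.538261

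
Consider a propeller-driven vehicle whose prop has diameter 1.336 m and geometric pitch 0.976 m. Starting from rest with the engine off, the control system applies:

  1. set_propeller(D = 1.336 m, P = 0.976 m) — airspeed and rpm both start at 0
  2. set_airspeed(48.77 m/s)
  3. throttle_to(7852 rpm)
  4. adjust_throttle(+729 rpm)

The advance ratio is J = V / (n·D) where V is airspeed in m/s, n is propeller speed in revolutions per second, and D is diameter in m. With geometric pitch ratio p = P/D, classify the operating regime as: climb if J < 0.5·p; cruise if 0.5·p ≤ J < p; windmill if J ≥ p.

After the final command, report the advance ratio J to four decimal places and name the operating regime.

J = 0.2552, regime = climb

set_propeller: D = 1.336 m, P = 0.976 m (p = P/D = 0.730539); state ← (V=0, rpm=0)
set_airspeed(48.77): V ← 48.77 m/s
throttle_to(7852): rpm ← 7852
adjust_throttle(+729): rpm ← 7852 +729 = 8581
final state: V = 48.77 m/s, rpm = 8581 → n = rpm/60 = 143.016667 rev/s
J = V / (n·D) = 48.77 / (143.016667 × 1.336) = 0.255246
regime bands: climb J<0.3653 | cruise [0.3653, 0.7305) | windmill J≥0.7305
J = 0.2552 → climb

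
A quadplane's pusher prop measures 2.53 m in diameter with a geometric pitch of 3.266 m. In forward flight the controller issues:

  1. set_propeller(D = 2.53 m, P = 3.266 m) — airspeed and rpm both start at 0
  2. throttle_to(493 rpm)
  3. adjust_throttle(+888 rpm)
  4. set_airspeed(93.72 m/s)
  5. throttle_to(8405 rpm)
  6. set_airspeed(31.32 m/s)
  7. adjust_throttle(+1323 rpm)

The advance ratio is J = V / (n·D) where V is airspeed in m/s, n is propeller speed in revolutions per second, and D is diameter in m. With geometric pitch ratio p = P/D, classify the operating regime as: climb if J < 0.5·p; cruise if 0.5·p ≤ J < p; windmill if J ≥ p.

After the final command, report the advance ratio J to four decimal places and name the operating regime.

J = 0.0764, regime = climb

set_propeller: D = 2.53 m, P = 3.266 m (p = P/D = 1.290909); state ← (V=0, rpm=0)
throttle_to(493): rpm ← 493
adjust_throttle(+888): rpm ← 493 +888 = 1381
set_airspeed(93.72): V ← 93.72 m/s
throttle_to(8405): rpm ← 8405
set_airspeed(31.32): V ← 31.32 m/s
adjust_throttle(+1323): rpm ← 8405 +1323 = 9728
final state: V = 31.32 m/s, rpm = 9728 → n = rpm/60 = 162.133333 rev/s
J = V / (n·D) = 31.32 / (162.133333 × 2.53) = 0.076353
regime bands: climb J<0.6455 | cruise [0.6455, 1.2909) | windmill J≥1.2909
J = 0.0764 → climb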